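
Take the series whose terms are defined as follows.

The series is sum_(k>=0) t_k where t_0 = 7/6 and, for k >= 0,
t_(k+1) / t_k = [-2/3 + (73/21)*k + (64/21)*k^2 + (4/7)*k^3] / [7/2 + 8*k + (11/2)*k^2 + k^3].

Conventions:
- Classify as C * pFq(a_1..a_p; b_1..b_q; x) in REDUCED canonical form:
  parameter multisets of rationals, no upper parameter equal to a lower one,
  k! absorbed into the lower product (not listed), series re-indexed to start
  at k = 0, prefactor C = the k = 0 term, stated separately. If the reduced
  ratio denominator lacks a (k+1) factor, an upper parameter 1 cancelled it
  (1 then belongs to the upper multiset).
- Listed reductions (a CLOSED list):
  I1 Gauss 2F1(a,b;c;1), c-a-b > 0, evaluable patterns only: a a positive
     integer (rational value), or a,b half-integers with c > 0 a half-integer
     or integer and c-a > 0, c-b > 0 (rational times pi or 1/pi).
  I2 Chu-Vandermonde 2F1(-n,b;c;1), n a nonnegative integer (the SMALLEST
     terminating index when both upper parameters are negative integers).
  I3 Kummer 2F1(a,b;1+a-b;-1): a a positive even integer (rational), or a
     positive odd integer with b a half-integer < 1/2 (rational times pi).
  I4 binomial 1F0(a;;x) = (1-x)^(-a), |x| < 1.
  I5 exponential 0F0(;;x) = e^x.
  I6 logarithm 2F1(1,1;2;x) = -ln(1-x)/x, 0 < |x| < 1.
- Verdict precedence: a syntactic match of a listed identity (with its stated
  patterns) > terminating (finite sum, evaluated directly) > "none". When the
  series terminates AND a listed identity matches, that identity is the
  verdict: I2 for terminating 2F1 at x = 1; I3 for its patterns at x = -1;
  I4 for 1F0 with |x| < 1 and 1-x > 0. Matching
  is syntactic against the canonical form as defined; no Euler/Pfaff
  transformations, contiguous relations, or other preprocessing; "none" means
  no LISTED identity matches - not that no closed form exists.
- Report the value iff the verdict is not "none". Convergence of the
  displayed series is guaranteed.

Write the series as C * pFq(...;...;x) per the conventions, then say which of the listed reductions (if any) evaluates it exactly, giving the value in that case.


At argument 4/7: a 2F1 with upper {-1/6, 2}, lower {1}, scaled by C = 7/6. Verdict: none. No listed pattern accepts 2F1(-1/6, 2; 1; 4/7).

Key step: t_0 being 7/6, the parameter 7/2 appears in both the upper and lower lists and cancels.
Adjacent-term ratio: r(k) = (4/7) * (k-1/6) (k+2) / [(k+1) (k+1)] - poly over poly, x = (4/7) from leading terms; C = 7/6 at k = 0.


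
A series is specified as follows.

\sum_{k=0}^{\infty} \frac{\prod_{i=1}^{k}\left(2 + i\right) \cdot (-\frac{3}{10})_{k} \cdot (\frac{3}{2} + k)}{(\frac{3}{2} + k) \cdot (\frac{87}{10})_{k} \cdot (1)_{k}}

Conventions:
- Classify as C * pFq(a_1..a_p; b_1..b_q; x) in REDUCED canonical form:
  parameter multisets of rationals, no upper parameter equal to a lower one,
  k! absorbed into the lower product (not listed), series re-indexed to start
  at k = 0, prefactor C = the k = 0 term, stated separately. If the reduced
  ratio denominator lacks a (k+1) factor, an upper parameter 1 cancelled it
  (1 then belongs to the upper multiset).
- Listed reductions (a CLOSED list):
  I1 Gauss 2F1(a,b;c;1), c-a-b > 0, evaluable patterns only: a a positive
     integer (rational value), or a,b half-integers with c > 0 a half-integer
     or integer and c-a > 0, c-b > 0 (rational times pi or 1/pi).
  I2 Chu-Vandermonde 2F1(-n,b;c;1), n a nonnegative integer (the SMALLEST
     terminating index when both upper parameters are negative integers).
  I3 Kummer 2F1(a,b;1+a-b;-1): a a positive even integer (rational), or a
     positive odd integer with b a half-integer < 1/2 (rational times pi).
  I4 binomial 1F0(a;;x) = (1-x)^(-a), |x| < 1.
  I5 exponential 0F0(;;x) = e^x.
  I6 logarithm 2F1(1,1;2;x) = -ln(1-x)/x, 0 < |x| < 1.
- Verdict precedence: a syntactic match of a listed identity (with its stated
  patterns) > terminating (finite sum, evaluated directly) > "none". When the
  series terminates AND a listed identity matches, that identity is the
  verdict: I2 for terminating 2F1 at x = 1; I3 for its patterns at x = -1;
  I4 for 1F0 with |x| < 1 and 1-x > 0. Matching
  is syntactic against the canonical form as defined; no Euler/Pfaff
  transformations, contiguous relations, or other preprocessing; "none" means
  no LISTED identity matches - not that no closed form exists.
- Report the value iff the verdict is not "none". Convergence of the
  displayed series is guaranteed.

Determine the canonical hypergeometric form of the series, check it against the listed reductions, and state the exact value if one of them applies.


Structural cue: t_0 being 1, k + 3/2 divides numerator and denominator alike; C = 1 after cancelling.
Term ratio: r(k) = 1 * (k-\frac{3}{10}) (k+3) / [(k+\frac{87}{10}) (k+1)] - poly over poly, x = 1 from leading terms; C = 1 at k = 0.

Classification (C = 1): 2F1 with upper {-\frac{3}{10}, 3}, lower {\frac{87}{10}}, argument x = 1. Verdict (x = 1): Gauss's theorem (I1) applies (x = 1: the Gamma ratio telescopes since c-a-b = 6 > 0 and a = 3 in Z>0). Exact value: \frac{14003}{16000}.


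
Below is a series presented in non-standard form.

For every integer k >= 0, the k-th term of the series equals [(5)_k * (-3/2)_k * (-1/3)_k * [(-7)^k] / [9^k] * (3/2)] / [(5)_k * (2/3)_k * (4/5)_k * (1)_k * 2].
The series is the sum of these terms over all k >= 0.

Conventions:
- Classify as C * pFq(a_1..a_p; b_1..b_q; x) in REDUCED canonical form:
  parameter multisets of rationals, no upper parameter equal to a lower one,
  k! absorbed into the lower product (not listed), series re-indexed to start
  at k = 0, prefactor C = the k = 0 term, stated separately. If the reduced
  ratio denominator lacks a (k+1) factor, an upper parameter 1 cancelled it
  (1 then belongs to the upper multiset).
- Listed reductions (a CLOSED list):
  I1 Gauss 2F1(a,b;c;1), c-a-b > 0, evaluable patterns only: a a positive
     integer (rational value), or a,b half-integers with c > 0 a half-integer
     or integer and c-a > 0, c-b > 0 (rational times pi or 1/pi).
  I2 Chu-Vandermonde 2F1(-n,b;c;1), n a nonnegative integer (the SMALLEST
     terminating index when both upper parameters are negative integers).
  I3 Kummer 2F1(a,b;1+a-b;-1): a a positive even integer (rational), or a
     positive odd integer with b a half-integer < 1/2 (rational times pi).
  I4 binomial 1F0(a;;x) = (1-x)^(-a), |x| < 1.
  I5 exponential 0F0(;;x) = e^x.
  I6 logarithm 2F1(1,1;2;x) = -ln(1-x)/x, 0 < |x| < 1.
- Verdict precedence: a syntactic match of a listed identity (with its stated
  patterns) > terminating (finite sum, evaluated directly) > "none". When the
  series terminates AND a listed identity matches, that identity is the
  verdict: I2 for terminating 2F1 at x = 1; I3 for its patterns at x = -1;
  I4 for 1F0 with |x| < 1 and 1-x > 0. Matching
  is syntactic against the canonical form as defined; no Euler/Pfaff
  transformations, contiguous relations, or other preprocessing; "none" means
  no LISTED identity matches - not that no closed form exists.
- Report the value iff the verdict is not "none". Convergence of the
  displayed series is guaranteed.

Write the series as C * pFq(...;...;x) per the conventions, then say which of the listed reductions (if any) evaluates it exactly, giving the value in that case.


x = -7/9 here; the reduced form reads 2F2, upper {-3/2, -1/3}, lower {2/3, 4/5}, C = 3/4. Verdict: no listed reduction: x = -7/9 and upper {-3/2, -1/3} fail every I1-I6 pattern.

First insight: from the first term 3/4: the constant factors (prefactor 3/4) combine into one prefactor.
Adjacent-term ratio: r(k) = (-7/9) * (k-3/2) (k-1/3) / [(k+2/3) (k+4/5) (k+1)] - poly over poly, x = (-7/9) from leading terms; C = 3/4 at k = 0.


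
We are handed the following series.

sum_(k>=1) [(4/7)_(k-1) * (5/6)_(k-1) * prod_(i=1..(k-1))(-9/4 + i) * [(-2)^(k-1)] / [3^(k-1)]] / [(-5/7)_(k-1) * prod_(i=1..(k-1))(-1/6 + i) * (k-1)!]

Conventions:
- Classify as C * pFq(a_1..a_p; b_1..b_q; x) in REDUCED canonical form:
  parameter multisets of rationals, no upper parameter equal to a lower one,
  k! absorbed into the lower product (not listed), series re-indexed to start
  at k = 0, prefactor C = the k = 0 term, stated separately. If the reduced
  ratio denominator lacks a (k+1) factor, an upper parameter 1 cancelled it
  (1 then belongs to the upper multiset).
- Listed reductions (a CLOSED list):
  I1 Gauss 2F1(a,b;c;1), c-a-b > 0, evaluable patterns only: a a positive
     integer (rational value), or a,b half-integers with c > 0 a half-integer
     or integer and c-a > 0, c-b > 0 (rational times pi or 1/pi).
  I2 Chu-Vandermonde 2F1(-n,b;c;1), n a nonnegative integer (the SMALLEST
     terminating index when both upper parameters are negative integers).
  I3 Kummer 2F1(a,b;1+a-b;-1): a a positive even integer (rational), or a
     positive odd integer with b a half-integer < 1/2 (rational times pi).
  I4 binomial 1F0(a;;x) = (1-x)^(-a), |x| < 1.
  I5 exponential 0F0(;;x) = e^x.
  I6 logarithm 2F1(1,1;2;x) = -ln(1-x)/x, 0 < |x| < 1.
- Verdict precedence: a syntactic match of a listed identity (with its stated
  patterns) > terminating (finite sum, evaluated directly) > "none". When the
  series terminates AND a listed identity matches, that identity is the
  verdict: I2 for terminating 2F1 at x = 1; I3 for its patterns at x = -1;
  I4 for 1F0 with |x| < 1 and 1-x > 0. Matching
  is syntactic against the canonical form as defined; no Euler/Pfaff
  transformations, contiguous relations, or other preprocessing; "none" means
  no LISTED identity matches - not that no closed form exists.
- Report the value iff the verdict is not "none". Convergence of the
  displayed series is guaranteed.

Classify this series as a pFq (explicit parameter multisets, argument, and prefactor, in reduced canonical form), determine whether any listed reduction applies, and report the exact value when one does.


Reduced: x = -2/3, 2F1, upper = {-5/4, 4/7}, lower = {-5/7}, C = 1. Verdict: none here - no I1-I6 shape fits x = -2/3 with lower {-5/7}.

The tell: with t_0 = 1, the running product (C = 1) telescopes to a rising factorial.
Ratio: r(k) = (-2/3) * (k-5/4) (k+4/7) / [(k-5/7) (k+1)] ; factor over Q: parameters, x = (-2/3), and C = 1.


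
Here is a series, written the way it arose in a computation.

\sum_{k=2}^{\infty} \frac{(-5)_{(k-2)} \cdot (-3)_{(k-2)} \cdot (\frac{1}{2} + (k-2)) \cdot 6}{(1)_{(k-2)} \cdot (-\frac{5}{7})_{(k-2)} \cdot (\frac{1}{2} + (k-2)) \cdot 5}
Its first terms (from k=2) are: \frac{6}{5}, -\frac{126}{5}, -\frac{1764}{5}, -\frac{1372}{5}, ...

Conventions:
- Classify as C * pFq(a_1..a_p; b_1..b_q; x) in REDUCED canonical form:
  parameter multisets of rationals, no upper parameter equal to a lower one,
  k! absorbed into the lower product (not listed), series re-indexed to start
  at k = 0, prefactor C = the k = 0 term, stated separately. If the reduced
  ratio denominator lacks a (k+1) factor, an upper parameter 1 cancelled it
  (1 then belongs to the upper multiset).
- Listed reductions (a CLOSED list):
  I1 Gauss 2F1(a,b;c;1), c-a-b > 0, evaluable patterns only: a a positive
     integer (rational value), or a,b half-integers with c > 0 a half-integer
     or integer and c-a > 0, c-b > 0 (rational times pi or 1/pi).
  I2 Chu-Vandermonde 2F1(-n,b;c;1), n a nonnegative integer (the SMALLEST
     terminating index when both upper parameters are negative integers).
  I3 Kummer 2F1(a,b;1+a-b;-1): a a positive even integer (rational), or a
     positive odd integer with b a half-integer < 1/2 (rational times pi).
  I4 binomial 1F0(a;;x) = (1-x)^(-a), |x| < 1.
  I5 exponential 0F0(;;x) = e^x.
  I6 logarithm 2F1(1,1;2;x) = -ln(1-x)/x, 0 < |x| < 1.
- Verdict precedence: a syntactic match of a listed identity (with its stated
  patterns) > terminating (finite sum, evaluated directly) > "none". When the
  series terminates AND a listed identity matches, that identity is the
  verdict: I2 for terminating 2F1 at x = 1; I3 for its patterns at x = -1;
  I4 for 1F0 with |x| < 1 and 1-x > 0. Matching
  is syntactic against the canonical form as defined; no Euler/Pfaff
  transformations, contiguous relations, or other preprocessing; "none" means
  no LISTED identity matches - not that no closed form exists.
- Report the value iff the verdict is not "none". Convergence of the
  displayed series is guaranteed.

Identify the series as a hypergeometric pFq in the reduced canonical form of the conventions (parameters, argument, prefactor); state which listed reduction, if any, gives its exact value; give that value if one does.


This is \frac{6}{5} * 2F1(-5, -3; -\frac{5}{7}; 1) in reduced canonical form. Verdict (x = 1): Chu-Vandermonde (I2) applies (terminating 2F1 at x = 1 with n = 3, b = -5, c = -\frac{5}{7}). Hence: -\frac{3256}{5}.

First insight: x = 1 and (1)_k (C = 6/5, x = 1) is k! itself.
Ratio: r(k) = 1 * (k-5) (k-3) / [(k-\frac{5}{7}) (k+1)] - rational in k. x = 1; t_0 = \frac{6}{5}; negate the roots.


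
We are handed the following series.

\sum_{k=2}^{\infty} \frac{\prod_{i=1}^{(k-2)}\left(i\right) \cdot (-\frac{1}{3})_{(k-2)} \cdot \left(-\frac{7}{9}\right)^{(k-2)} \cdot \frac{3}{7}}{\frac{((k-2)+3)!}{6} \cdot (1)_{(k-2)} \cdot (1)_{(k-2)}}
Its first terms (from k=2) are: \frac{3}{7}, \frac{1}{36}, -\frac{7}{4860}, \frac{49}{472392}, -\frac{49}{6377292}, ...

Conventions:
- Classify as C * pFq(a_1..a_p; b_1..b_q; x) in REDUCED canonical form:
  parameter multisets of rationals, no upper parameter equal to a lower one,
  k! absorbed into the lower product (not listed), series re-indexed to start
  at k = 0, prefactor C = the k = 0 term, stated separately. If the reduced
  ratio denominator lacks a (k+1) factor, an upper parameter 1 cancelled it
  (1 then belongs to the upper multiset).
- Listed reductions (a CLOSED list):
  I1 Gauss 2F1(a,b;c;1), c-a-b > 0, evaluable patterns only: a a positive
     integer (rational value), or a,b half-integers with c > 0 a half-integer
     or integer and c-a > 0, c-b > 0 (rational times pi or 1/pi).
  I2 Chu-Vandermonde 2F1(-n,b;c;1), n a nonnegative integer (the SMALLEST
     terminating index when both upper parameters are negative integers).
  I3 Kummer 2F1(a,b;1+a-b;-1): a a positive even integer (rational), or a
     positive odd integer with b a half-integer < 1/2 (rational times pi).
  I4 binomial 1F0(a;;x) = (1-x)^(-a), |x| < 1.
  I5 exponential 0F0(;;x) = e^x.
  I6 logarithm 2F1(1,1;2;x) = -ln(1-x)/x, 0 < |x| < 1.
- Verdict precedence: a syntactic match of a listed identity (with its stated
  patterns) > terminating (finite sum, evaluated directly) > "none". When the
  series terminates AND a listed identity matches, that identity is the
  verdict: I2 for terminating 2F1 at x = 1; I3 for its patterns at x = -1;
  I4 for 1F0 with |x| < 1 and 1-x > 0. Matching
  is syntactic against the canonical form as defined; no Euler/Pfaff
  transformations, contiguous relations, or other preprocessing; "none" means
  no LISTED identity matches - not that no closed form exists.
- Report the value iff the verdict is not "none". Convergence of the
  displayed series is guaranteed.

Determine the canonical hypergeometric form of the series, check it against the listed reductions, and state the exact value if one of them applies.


At argument -\frac{7}{9}: a 1F1 with upper {-\frac{1}{3}}, lower {4}, scaled by C = \frac{3}{7}. Verdict: none. Every listed pattern misses the 1F1 form at -\frac{7}{9}, upper {-\frac{1}{3}}.

The tell: t_0 being \frac{3}{7}, (1)_k (C = 3/7, x = -7/9) is k! itself.
Ratio: r(k) = -\frac{7}{9} * (k-\frac{1}{3}) / [(k+4) (k+1)] - rational in k, leading ratio -\frac{7}{9}; with t_0 = \frac{3}{7}, classification follows.


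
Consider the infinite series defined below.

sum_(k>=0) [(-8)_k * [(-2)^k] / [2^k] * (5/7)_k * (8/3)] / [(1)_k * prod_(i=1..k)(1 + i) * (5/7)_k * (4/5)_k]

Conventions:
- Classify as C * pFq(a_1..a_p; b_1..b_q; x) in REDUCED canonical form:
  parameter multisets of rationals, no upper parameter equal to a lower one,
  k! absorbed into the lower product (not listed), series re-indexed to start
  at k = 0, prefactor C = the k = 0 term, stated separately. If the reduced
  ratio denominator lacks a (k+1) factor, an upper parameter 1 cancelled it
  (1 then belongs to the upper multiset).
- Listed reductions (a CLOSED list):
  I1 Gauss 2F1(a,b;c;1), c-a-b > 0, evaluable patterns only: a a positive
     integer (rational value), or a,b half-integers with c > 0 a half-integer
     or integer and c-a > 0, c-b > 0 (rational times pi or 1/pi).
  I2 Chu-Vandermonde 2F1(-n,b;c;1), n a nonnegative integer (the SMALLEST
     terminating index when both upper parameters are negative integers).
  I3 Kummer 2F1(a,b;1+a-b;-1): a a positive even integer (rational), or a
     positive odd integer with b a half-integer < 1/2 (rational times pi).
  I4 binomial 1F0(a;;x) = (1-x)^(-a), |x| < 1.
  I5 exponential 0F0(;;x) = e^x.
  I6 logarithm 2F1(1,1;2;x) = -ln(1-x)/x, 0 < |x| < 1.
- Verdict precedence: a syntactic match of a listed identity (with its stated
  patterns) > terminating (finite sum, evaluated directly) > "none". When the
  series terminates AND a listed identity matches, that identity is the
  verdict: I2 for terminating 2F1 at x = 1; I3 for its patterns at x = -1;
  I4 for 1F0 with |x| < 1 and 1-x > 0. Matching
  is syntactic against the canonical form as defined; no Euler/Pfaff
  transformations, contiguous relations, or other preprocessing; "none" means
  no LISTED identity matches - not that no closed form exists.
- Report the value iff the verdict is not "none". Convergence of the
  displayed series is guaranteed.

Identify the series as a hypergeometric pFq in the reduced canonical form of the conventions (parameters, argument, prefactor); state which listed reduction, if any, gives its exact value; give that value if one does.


The series (x = -1) is 1F2: upper {-8}, lower {4/5, 2}, prefactor 8/3. Verdict: terminating - the sum ends at index 8 because -8 is a negative integer; exact evaluation follows. Hence: 6323312346600101/240525539444736.

The tell: from the first term 8/3: the two k-th powers (C = 8/3, x = -1) combine into one argument.
Ratio: r(k) = (-1) * (k-8) / [(k+4/5) (k+2) (k+1)] - poly over poly, x = (-1) from leading terms; C = 8/3 at k = 0.


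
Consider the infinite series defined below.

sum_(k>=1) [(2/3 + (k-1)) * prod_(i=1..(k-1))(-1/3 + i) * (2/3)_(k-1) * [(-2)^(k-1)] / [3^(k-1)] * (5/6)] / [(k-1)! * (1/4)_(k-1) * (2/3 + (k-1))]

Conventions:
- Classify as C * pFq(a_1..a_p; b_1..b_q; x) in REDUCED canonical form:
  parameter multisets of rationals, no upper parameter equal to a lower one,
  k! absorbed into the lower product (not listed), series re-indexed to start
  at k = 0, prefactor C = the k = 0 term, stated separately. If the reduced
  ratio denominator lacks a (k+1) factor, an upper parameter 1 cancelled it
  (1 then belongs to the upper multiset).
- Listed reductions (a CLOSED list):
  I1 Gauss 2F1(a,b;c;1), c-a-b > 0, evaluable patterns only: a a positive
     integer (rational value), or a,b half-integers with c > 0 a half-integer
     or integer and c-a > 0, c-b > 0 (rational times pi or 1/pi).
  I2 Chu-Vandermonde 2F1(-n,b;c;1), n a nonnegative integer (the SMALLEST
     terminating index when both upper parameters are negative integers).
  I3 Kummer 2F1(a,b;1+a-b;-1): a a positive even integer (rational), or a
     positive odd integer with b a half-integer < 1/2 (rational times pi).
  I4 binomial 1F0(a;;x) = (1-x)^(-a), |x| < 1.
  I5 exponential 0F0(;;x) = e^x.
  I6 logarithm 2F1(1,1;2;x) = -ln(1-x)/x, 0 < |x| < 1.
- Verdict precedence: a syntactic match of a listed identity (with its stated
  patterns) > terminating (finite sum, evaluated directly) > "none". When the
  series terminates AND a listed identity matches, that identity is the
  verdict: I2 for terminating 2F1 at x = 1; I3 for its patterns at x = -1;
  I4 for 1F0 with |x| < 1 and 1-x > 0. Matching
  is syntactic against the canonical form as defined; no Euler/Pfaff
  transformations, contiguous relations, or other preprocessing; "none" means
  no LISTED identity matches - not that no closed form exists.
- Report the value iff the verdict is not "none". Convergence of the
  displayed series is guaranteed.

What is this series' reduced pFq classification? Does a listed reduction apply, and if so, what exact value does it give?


Classification (C = 5/6): 2F1 with upper {2/3, 2/3}, lower {1/4}, argument x = -2/3. Verdict: none - this 2F1 at x = -2/3 matches no listed pattern, and upper {2/3, 2/3} holds no stopper.

Key step: with t_0 = 5/6, the two geometric factors (C = 5/6) combine into one argument.
Adjacent-term ratio: r(k) = (-2/3) * (k+2/3) (k+2/3) / [(k+1/4) (k+1)] ; factor over Q: parameters, x = (-2/3), and C = 5/6.


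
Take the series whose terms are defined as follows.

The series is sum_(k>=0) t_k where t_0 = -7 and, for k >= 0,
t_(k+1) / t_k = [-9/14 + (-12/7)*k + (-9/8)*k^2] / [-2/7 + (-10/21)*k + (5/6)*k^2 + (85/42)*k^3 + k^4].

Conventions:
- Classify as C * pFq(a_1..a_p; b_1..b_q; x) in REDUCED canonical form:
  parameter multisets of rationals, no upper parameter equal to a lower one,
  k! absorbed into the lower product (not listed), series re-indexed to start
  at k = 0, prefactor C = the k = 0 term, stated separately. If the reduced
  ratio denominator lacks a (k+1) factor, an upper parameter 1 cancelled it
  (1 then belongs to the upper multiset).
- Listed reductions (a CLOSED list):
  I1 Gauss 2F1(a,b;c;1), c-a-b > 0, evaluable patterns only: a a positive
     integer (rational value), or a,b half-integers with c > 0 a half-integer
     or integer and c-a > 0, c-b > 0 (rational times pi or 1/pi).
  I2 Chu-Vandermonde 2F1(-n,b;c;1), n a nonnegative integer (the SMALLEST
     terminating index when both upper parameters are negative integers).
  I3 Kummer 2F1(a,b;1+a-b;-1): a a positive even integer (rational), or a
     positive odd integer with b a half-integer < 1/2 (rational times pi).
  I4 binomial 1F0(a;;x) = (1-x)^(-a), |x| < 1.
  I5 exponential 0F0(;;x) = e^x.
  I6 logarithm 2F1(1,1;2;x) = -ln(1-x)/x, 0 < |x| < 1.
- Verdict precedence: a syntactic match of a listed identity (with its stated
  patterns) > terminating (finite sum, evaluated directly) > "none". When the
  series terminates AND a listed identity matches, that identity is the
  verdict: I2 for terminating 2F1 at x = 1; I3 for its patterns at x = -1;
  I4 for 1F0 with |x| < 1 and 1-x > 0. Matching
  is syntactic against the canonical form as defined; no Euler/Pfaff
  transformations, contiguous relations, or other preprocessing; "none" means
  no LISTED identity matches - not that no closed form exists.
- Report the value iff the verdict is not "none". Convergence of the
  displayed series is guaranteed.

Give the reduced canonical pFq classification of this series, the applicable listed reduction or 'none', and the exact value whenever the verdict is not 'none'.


x = -9/8 here; the reduced form reads 0F1, upper {-}, lower {-1/2}, C = -7. Verdict: none - at argument -9/8 the multisets {-} ; {-1/2} match no listed identity.

First insight: x = (-9/8) and the ratio is unreduced: k + 2/3 divides both sides (C = -7, x = -9/8).
Consecutive-term ratio: r(k) = (-9/8) * 1 / [(k-1/2) (k+1)] - rational; roots negated = parameters, x = (-9/8), C = -7.


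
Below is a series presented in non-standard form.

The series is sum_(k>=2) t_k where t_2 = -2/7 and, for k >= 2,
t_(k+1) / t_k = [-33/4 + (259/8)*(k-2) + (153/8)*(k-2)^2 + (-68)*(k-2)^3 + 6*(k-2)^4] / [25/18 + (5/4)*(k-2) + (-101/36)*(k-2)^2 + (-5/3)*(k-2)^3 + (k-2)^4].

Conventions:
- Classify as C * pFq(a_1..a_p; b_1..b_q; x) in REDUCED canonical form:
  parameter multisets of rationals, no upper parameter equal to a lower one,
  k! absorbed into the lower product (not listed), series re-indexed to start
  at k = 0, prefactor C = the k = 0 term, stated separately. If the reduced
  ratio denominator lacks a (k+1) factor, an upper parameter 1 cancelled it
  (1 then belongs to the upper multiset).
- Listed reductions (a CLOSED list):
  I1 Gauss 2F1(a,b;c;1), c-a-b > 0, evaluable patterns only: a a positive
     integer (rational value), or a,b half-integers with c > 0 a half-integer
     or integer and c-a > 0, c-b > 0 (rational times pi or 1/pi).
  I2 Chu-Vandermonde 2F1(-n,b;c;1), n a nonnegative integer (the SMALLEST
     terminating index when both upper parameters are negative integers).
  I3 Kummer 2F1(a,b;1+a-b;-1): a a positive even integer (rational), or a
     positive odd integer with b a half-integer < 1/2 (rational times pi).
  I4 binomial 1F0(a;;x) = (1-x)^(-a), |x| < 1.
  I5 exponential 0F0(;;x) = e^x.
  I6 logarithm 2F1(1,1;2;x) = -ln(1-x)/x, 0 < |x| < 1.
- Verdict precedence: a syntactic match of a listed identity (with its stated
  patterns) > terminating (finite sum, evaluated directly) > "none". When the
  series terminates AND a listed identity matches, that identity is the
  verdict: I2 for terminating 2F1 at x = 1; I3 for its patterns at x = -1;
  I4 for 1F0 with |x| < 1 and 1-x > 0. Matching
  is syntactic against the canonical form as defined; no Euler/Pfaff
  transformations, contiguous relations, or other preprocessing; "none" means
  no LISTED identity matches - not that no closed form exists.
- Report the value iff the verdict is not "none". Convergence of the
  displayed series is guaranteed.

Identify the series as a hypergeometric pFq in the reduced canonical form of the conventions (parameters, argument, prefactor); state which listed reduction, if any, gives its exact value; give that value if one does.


x = 6 here; the reduced form reads 3F2, upper {-11, -3/4, -1/4}, lower {-5/2, -5/6}, C = -2/7. Verdict: terminating - upper parameter -11 makes this a finite sum (last index 11), evaluated exactly. Sum: 2558876774567831060111/2464751744000.

The tell: from the first term -2/7: the ratio is unreduced: k + 2/3 divides both sides (prefactor -2/7).
Step ratio: r(k) = 6 * (k-11) (k-3/4) (k-1/4) / [(k-5/2) (k-5/6) (k+1)] - rational; roots negated = parameters, x = 6, C = -2/7.


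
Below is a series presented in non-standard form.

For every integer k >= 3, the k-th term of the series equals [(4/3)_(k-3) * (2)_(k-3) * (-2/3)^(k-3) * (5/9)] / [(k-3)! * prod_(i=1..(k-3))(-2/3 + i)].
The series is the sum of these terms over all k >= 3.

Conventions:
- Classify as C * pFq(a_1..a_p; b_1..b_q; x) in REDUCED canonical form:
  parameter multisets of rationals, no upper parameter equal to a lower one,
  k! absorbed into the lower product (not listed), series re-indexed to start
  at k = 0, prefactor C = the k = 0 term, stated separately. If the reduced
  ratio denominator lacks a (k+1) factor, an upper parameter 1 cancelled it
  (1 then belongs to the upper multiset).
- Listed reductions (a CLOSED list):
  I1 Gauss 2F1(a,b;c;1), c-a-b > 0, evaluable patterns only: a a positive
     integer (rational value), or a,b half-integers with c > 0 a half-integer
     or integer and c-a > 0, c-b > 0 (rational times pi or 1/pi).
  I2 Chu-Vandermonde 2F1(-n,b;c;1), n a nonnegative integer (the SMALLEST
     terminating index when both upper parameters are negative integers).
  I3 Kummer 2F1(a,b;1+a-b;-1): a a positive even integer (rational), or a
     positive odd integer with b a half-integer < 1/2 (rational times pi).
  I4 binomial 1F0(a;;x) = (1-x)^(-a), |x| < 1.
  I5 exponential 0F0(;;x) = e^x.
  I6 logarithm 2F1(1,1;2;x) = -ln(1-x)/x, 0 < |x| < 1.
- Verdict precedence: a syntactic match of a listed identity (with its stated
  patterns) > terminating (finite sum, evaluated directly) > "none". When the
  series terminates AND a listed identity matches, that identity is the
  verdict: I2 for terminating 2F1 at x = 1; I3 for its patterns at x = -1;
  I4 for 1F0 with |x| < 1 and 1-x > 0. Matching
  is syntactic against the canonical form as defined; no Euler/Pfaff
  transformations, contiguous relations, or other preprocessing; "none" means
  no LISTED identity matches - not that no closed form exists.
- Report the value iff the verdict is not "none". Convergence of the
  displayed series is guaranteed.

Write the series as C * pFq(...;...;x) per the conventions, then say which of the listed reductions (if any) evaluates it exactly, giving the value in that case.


x = -2/3 here; the reduced form reads 2F1, upper {4/3, 2}, lower {1/3}, C = 5/9. Verdict: none here - no I1-I6 shape fits x = -2/3 with lower {1/3}.

The tell: from the first term 5/9: the lower running product (prefactor 5/9) is a rising factorial.
Adjacent-term ratio: r(k) = (-2/3) * (k+4/3) (k+2) / [(k+1/3) (k+1)] - poly over poly, x = (-2/3) from leading terms; C = 5/9 at k = 0.


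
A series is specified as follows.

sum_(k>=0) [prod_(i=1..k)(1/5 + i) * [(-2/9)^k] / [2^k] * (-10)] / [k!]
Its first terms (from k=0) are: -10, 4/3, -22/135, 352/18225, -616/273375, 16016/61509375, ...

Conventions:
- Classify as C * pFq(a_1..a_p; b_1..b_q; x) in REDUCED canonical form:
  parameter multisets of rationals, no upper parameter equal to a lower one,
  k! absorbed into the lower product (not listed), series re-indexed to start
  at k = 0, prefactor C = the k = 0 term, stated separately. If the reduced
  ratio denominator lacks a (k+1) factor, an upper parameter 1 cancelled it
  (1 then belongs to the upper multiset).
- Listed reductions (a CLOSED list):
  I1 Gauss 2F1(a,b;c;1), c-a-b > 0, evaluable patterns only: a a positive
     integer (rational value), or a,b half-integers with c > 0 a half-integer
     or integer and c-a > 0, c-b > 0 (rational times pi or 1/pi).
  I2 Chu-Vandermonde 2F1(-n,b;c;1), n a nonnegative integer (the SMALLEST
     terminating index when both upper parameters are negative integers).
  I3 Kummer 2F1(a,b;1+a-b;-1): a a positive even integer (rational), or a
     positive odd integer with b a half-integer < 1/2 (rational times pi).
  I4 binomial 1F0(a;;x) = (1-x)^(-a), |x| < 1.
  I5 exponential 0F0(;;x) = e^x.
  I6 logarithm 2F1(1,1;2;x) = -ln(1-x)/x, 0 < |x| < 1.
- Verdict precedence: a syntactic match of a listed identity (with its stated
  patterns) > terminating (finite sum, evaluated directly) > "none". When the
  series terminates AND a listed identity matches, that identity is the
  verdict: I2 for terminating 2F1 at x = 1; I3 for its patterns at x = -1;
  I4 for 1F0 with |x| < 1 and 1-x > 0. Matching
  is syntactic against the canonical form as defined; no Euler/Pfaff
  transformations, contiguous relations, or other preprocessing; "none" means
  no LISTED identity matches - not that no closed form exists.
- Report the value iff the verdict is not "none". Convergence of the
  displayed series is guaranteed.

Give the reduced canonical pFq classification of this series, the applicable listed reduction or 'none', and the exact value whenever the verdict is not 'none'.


Reduced: x = -1/9, 1F0, upper = {6/5}, lower = {-}, C = -10. Verdict: this is the I4 binomial reduction (the 1F0 binomial series: exponent -6/5, x = -1/9). Its exact value is (-10) * (10/9)^(-6/5).

Key observation: t_0 = -10 here, and the running product (C = -10) telescopes to a rising factorial.
Term ratio: r(k) = (-1/9) * (k+6/5) / [(k+1)] - rational in k, leading ratio (-1/9); with t_0 = -10, classification follows.


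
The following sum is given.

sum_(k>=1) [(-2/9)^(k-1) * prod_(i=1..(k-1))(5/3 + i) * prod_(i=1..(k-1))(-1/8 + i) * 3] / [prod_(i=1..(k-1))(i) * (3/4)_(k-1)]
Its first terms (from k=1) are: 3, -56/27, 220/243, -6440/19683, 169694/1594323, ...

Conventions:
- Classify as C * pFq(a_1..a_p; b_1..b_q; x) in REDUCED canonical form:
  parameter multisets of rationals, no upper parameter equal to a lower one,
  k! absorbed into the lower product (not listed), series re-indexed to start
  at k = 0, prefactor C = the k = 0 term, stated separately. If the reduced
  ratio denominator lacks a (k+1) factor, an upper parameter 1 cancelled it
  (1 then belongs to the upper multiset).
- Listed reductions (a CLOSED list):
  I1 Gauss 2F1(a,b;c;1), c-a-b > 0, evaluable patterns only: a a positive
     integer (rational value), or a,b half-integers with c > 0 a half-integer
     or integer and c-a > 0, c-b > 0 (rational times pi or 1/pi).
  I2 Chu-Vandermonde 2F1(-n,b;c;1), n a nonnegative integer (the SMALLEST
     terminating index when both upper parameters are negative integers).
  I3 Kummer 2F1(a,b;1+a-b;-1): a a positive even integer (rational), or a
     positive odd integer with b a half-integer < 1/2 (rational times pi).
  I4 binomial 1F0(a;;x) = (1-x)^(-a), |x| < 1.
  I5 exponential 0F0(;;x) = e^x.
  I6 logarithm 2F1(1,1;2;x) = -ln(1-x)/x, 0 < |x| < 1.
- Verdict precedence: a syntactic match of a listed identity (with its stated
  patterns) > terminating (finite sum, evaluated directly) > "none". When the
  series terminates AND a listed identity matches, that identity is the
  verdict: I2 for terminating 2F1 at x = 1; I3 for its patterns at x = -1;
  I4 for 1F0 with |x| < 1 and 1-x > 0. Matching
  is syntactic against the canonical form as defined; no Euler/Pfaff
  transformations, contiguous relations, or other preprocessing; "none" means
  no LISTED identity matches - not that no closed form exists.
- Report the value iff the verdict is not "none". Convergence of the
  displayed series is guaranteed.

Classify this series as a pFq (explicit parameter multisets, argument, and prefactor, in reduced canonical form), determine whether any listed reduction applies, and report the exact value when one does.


This is 3 * 2F1(7/8, 8/3; 3/4; -2/9) in reduced canonical form. Verdict: none. A 2F1 with upper {7/8, 8/3} fits none of I1-I6 at x = -2/9; the sum runs forever.

The tell: t_0 being 3, the running product (prefactor 3) telescopes to a rising factorial.
Adjacent-term ratio: r(k) = (-2/9) * (k+7/8) (k+8/3) / [(k+3/4) (k+1)] - rational in k, leading ratio (-2/9); with t_0 = 3, classification follows.


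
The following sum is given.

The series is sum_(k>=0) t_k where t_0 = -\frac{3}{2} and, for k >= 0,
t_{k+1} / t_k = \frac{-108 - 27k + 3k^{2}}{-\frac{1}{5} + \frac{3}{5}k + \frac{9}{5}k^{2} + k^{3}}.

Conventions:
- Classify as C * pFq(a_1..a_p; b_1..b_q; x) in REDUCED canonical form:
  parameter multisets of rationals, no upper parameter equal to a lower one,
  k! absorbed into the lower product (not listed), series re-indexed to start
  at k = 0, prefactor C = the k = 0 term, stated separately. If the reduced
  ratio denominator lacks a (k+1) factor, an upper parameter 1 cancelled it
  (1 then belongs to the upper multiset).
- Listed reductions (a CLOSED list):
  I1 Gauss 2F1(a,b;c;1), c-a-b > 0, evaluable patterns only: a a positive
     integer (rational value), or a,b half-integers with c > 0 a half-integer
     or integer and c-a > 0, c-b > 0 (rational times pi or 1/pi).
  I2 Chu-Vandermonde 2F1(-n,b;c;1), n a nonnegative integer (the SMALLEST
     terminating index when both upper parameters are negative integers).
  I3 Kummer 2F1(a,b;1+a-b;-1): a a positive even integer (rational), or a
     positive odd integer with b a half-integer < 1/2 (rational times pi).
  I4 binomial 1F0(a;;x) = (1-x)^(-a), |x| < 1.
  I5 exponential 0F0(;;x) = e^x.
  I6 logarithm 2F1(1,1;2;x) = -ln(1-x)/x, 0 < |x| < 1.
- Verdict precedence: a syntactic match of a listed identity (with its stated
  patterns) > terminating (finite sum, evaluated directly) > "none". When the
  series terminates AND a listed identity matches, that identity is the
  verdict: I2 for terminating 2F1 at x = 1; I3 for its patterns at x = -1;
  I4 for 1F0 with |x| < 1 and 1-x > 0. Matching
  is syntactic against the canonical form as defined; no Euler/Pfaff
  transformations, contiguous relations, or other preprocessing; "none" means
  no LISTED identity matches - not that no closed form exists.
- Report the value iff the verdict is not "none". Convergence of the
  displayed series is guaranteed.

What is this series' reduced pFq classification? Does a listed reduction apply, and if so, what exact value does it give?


Canonical form: C = -\frac{3}{2} times 2F2 with upper {-12, 3}, lower {-\frac{1}{5}, 1}, x = 3. Verdict: terminating. With -12 upstairs the series is a 13-term polynomial sum; evaluated term by term. Sum: -\frac{1304150945648541}{940937181184}.

The tell: from the first term -\frac{3}{2}: factor the ratio over Q (C = -3/2, x = 3): negated roots = parameters.
Ratio: r(k) = 3 * (k-12) (k+3) / [(k-\frac{1}{5}) (k+1) (k+1)] - poly over poly, x = 3 from leading terms; C = -\frac{3}{2} at k = 0.


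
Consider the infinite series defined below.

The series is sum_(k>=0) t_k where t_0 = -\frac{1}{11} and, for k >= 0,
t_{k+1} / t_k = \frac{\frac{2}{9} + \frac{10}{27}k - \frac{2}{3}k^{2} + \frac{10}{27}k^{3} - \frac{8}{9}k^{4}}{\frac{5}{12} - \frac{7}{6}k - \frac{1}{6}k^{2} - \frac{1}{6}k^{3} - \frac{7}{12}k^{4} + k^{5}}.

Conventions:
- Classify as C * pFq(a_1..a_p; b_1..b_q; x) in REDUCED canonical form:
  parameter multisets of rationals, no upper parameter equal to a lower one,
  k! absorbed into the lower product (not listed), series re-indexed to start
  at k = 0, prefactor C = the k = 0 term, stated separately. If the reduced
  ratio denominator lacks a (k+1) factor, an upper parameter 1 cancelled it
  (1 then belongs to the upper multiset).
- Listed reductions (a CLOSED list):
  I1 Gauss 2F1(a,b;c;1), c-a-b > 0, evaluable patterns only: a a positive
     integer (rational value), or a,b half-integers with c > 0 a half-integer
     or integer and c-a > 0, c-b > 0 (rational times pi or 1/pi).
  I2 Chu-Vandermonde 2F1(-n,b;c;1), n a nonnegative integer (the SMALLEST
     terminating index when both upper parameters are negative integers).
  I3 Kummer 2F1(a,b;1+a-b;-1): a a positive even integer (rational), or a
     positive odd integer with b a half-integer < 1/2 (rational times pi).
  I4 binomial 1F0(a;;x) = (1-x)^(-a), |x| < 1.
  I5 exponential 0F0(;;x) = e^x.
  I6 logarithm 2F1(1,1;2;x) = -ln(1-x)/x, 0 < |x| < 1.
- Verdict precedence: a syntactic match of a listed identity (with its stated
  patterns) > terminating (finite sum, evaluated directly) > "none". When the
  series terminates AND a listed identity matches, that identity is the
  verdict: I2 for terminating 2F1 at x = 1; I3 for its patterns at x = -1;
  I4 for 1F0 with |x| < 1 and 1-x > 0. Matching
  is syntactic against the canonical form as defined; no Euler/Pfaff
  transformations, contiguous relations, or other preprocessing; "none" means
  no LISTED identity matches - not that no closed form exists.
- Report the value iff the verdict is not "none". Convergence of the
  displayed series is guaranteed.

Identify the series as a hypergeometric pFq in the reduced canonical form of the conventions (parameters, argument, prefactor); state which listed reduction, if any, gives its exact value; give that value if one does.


With C = -\frac{1}{11}: the canonical form is 2F2(-\frac{3}{4}, \frac{1}{3}; -\frac{5}{4}, -\frac{1}{3}; -\frac{8}{9}). Verdict: none. Every listed pattern misses the 2F2 form at -\frac{8}{9}, upper {-\frac{3}{4}, \frac{1}{3}}.

Structural cue: t_0 being -\frac{1}{11}, cancel k^2 + 1 from the displayed ratio first; then prefactor -1/11.
Consecutive-term ratio: r(k) = -\frac{8}{9} * (k-\frac{3}{4}) (k+\frac{1}{3}) / [(k-\frac{5}{4}) (k-\frac{1}{3}) (k+1)] - rational in k. x = -\frac{8}{9}; t_0 = -\frac{1}{11}; negate the roots.


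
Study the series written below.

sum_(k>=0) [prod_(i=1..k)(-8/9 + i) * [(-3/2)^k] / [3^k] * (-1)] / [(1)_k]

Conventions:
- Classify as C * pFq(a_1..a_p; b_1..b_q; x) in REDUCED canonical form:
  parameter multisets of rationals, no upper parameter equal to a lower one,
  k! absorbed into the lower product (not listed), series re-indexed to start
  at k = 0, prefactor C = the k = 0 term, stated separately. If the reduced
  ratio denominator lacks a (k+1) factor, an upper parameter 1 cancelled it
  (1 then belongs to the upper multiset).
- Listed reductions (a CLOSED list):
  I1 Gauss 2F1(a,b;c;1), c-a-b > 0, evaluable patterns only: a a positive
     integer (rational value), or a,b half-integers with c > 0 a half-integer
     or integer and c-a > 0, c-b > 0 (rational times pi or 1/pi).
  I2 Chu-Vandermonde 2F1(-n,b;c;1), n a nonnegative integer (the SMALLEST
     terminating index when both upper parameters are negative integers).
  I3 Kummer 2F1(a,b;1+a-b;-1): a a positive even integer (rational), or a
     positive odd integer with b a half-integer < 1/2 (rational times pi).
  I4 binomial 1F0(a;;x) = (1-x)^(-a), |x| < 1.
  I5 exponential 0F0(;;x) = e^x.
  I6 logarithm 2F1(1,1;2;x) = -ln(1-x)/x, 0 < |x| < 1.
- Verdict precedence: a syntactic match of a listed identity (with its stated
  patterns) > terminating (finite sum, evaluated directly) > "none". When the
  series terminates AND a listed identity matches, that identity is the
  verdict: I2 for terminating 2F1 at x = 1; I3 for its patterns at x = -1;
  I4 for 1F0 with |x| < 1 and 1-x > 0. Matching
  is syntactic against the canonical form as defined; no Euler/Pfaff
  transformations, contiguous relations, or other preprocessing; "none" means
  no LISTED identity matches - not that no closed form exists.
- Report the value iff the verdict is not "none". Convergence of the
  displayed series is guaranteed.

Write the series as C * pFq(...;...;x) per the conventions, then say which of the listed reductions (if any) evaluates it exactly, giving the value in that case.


Classification (C = -1): 1F0 with upper {1/9}, lower {-}, argument x = -1/2. Verdict: the I4 binomial reduction applies (the 1F0 binomial series: exponent -1/9, x = -1/2). Sum: (-1) * (3/2)^(-1/9).

First insight: from the first term -1: the running product (C = -1, x = -1/2) telescopes to a rising factorial.
Step ratio: r(k) = (-1/2) * (k+1/9) / [(k+1)] - rational; roots negated = parameters, x = (-1/2), C = -1.
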